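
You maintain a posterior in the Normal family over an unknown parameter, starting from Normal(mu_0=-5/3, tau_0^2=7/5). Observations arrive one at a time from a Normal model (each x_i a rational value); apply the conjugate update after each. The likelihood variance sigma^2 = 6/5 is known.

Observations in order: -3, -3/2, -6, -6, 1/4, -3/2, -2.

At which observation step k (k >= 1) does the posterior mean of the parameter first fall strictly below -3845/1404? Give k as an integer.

obs 1: x=-3 → posterior Normal(-31/13, 42/65)
obs 2: x=-3/2 → posterior Normal(-83/40, 21/50)
obs 3: x=-6 → posterior Normal(-167/54, 14/45)
obs 4: x=-6 → posterior Normal(-251/68, 21/85)
obs 5: x=1/4 → posterior Normal(-495/164, 42/205)
obs 6: x=-3/2 → posterior Normal(-179/64, 7/40)
obs 7: x=-2 → posterior Normal(-593/220, 42/275)

k = 3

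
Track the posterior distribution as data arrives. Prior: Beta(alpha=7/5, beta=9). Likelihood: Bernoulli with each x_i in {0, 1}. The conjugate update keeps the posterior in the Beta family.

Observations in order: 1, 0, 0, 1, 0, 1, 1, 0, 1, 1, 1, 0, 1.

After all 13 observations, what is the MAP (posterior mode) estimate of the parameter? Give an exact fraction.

obs 1: x=1 → posterior Beta(12/5, 9)
obs 2: x=0 → posterior Beta(12/5, 10)
obs 3: x=0 → posterior Beta(12/5, 11)
obs 4: x=1 → posterior Beta(17/5, 11)
obs 5: x=0 → posterior Beta(17/5, 12)
obs 6: x=1 → posterior Beta(22/5, 12)
obs 7: x=1 → posterior Beta(27/5, 12)
obs 8: x=0 → posterior Beta(27/5, 13)
obs 9: x=1 → posterior Beta(32/5, 13)
obs 10: x=1 → posterior Beta(37/5, 13)
obs 11: x=1 → posterior Beta(42/5, 13)
obs 12: x=0 → posterior Beta(42/5, 14)
obs 13: x=1 → posterior Beta(47/5, 14)

42/107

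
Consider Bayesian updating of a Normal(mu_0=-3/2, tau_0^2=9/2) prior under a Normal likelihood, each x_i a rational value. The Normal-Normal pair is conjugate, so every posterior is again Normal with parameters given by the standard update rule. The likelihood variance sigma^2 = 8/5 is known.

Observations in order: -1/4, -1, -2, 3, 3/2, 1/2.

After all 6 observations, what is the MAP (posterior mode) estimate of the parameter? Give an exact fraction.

obs 1: x=-1/4 → posterior Normal(-141/244, 72/61)
obs 2: x=-1 → posterior Normal(-321/424, 36/53)
obs 3: x=-2 → posterior Normal(-681/604, 72/151)
obs 4: x=3 → posterior Normal(-141/784, 18/49)
obs 5: x=3/2 → posterior Normal(129/964, 72/241)
obs 6: x=1/2 → posterior Normal(219/1144, 36/143)

219/1144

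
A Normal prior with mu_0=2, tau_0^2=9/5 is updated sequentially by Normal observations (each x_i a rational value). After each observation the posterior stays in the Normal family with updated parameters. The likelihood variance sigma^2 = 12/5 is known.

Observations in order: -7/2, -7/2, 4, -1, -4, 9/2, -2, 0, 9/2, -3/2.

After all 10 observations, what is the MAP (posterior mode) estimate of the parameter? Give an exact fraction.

obs 1: x=-7/2 → posterior Normal(-5/14, 36/35)
obs 2: x=-7/2 → posterior Normal(-13/10, 18/25)
obs 3: x=4 → posterior Normal(-1/13, 36/65)
obs 4: x=-1 → posterior Normal(-1/4, 9/20)
obs 5: x=-4 → posterior Normal(-16/19, 36/95)
obs 6: x=9/2 → posterior Normal(-5/44, 18/55)
obs 7: x=-2 → posterior Normal(-17/50, 36/125)
obs 8: x=0 → posterior Normal(-17/56, 9/35)
obs 9: x=9/2 → posterior Normal(5/31, 36/155)
obs 10: x=-3/2 → posterior Normal(1/68, 18/85)

1/68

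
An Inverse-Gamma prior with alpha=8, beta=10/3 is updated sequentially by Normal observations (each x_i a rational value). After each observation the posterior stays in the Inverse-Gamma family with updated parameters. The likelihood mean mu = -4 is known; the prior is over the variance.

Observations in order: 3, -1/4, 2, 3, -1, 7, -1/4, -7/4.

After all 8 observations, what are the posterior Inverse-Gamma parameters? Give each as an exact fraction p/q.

obs 1: x=3 → posterior Inverse-Gamma(17/2, 167/6)
obs 2: x=-1/4 → posterior Inverse-Gamma(9, 3347/96)
obs 3: x=2 → posterior Inverse-Gamma(19/2, 5075/96)
obs 4: x=3 → posterior Inverse-Gamma(10, 7427/96)
obs 5: x=-1 → posterior Inverse-Gamma(21/2, 7859/96)
obs 6: x=7 → posterior Inverse-Gamma(11, 13667/96)
obs 7: x=-1/4 → posterior Inverse-Gamma(23/2, 7171/48)
obs 8: x=-7/4 → posterior Inverse-Gamma(12, 14585/96)

alpha=12, beta=14585/96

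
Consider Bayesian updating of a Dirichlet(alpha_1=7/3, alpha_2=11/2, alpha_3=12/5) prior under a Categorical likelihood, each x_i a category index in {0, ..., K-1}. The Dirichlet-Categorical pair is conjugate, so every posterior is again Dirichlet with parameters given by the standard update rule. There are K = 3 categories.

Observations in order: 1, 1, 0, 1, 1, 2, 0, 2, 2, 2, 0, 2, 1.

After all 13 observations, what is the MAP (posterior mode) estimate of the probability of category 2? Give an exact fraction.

obs 1: x=1 → posterior Dirichlet(7/3, 13/2, 12/5)
obs 2: x=1 → posterior Dirichlet(7/3, 15/2, 12/5)
obs 3: x=0 → posterior Dirichlet(10/3, 15/2, 12/5)
obs 4: x=1 → posterior Dirichlet(10/3, 17/2, 12/5)
obs 5: x=1 → posterior Dirichlet(10/3, 19/2, 12/5)
obs 6: x=2 → posterior Dirichlet(10/3, 19/2, 17/5)
obs 7: x=0 → posterior Dirichlet(13/3, 19/2, 17/5)
obs 8: x=2 → posterior Dirichlet(13/3, 19/2, 22/5)
obs 9: x=2 → posterior Dirichlet(13/3, 19/2, 27/5)
obs 10: x=2 → posterior Dirichlet(13/3, 19/2, 32/5)
obs 11: x=0 → posterior Dirichlet(16/3, 19/2, 32/5)
obs 12: x=2 → posterior Dirichlet(16/3, 19/2, 37/5)
obs 13: x=1 → posterior Dirichlet(16/3, 21/2, 37/5)

192/607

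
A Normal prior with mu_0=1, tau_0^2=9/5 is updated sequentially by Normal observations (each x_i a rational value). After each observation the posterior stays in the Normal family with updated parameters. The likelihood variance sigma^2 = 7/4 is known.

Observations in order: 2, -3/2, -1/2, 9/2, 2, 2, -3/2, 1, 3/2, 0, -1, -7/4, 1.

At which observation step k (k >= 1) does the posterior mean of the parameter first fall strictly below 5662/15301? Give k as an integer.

k = 3

obs 1: x=2 → posterior Normal(107/71, 63/71)
obs 2: x=-3/2 → posterior Normal(53/107, 63/107)
obs 3: x=-1/2 → posterior Normal(35/143, 63/143)
obs 4: x=9/2 → posterior Normal(197/179, 63/179)
obs 5: x=2 → posterior Normal(269/215, 63/215)
obs 6: x=2 → posterior Normal(341/251, 63/251)
obs 7: x=-3/2 → posterior Normal(1, 9/41)
obs 8: x=1 → posterior Normal(1, 63/323)
obs 9: x=3/2 → posterior Normal(377/359, 63/359)
obs 10: x=0 → posterior Normal(377/395, 63/395)
obs 11: x=-1 → posterior Normal(341/431, 63/431)
obs 12: x=-7/4 → posterior Normal(278/467, 63/467)
obs 13: x=1 → posterior Normal(314/503, 63/503)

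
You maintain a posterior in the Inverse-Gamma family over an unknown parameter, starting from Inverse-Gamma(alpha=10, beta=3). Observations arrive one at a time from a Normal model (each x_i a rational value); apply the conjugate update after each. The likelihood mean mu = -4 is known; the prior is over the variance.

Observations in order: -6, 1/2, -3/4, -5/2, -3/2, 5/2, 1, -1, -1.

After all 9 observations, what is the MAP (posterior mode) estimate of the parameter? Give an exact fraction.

2153/496

obs 1: x=-6 → posterior Inverse-Gamma(21/2, 5)
obs 2: x=1/2 → posterior Inverse-Gamma(11, 121/8)
obs 3: x=-3/4 → posterior Inverse-Gamma(23/2, 653/32)
obs 4: x=-5/2 → posterior Inverse-Gamma(12, 689/32)
obs 5: x=-3/2 → posterior Inverse-Gamma(25/2, 789/32)
obs 6: x=5/2 → posterior Inverse-Gamma(13, 1465/32)
obs 7: x=1 → posterior Inverse-Gamma(27/2, 1865/32)
obs 8: x=-1 → posterior Inverse-Gamma(14, 2009/32)
obs 9: x=-1 → posterior Inverse-Gamma(29/2, 2153/32)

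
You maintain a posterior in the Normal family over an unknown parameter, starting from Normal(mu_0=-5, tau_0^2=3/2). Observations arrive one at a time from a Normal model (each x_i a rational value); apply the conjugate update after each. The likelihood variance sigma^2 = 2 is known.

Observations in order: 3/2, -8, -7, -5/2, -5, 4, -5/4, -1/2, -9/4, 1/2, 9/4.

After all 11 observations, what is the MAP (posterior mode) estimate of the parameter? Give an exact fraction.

obs 1: x=3/2 → posterior Normal(-31/14, 6/7)
obs 2: x=-8 → posterior Normal(-79/20, 3/5)
obs 3: x=-7 → posterior Normal(-121/26, 6/13)
obs 4: x=-5/2 → posterior Normal(-17/4, 3/8)
obs 5: x=-5 → posterior Normal(-83/19, 6/19)
obs 6: x=4 → posterior Normal(-71/22, 3/11)
obs 7: x=-5/4 → posterior Normal(-299/100, 6/25)
obs 8: x=-1/2 → posterior Normal(-305/112, 3/14)
obs 9: x=-9/4 → posterior Normal(-83/31, 6/31)
obs 10: x=1/2 → posterior Normal(-163/68, 3/17)
obs 11: x=9/4 → posterior Normal(-299/148, 6/37)

-299/148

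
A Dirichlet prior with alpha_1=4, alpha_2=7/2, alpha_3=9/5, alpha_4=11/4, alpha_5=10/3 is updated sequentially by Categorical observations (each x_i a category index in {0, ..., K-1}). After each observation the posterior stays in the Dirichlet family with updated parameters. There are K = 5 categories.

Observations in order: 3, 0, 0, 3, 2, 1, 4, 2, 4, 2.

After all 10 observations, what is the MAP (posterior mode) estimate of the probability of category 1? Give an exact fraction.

210/1223

obs 1: x=3 → posterior Dirichlet(4, 7/2, 9/5, 15/4, 10/3)
obs 2: x=0 → posterior Dirichlet(5, 7/2, 9/5, 15/4, 10/3)
obs 3: x=0 → posterior Dirichlet(6, 7/2, 9/5, 15/4, 10/3)
obs 4: x=3 → posterior Dirichlet(6, 7/2, 9/5, 19/4, 10/3)
obs 5: x=2 → posterior Dirichlet(6, 7/2, 14/5, 19/4, 10/3)
obs 6: x=1 → posterior Dirichlet(6, 9/2, 14/5, 19/4, 10/3)
obs 7: x=4 → posterior Dirichlet(6, 9/2, 14/5, 19/4, 13/3)
obs 8: x=2 → posterior Dirichlet(6, 9/2, 19/5, 19/4, 13/3)
obs 9: x=4 → posterior Dirichlet(6, 9/2, 19/5, 19/4, 16/3)
obs 10: x=2 → posterior Dirichlet(6, 9/2, 24/5, 19/4, 16/3)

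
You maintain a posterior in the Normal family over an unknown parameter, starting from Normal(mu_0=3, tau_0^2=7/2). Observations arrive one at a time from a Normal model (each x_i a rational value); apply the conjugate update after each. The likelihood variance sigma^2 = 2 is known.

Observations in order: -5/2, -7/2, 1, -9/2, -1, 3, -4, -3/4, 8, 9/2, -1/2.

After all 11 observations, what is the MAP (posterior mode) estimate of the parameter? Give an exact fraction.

41/324

obs 1: x=-5/2 → posterior Normal(-1/2, 14/11)
obs 2: x=-7/2 → posterior Normal(-5/3, 7/9)
obs 3: x=1 → posterior Normal(-23/25, 14/25)
obs 4: x=-9/2 → posterior Normal(-109/64, 7/16)
obs 5: x=-1 → posterior Normal(-41/26, 14/39)
obs 6: x=3 → posterior Normal(-81/92, 7/23)
obs 7: x=-4 → posterior Normal(-137/106, 14/53)
obs 8: x=-3/4 → posterior Normal(-59/48, 7/30)
obs 9: x=8 → posterior Normal(-71/268, 14/67)
obs 10: x=9/2 → posterior Normal(55/296, 7/37)
obs 11: x=-1/2 → posterior Normal(41/324, 14/81)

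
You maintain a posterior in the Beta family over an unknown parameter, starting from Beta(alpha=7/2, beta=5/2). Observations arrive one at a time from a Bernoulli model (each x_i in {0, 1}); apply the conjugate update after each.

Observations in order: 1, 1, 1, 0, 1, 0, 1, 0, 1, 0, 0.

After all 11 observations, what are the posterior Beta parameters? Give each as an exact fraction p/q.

obs 1: x=1 → posterior Beta(9/2, 5/2)
obs 2: x=1 → posterior Beta(11/2, 5/2)
obs 3: x=1 → posterior Beta(13/2, 5/2)
obs 4: x=0 → posterior Beta(13/2, 7/2)
obs 5: x=1 → posterior Beta(15/2, 7/2)
obs 6: x=0 → posterior Beta(15/2, 9/2)
obs 7: x=1 → posterior Beta(17/2, 9/2)
obs 8: x=0 → posterior Beta(17/2, 11/2)
obs 9: x=1 → posterior Beta(19/2, 11/2)
obs 10: x=0 → posterior Beta(19/2, 13/2)
obs 11: x=0 → posterior Beta(19/2, 15/2)

alpha=19/2, beta=15/2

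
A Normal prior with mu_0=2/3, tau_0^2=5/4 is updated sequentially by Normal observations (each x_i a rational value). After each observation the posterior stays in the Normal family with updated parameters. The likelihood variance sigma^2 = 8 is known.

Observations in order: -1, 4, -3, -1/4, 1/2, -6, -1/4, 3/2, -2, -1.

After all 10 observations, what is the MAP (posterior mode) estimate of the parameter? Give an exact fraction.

obs 1: x=-1 → posterior Normal(49/111, 40/37)
obs 2: x=4 → posterior Normal(109/126, 20/21)
obs 3: x=-3 → posterior Normal(64/141, 40/47)
obs 4: x=-1/4 → posterior Normal(241/624, 10/13)
obs 5: x=1/2 → posterior Normal(271/684, 40/57)
obs 6: x=-6 → posterior Normal(-89/744, 20/31)
obs 7: x=-1/4 → posterior Normal(-26/201, 40/67)
obs 8: x=3/2 → posterior Normal(-7/432, 5/9)
obs 9: x=-2 → posterior Normal(-67/462, 40/77)
obs 10: x=-1 → posterior Normal(-97/492, 20/41)

-97/492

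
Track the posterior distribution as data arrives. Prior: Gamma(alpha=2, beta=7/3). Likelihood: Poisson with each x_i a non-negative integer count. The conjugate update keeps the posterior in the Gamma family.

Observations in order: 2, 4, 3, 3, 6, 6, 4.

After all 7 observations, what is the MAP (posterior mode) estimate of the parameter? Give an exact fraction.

obs 1: x=2 → posterior Gamma(4, 10/3)
obs 2: x=4 → posterior Gamma(8, 13/3)
obs 3: x=3 → posterior Gamma(11, 16/3)
obs 4: x=3 → posterior Gamma(14, 19/3)
obs 5: x=6 → posterior Gamma(20, 22/3)
obs 6: x=6 → posterior Gamma(26, 25/3)
obs 7: x=4 → posterior Gamma(30, 28/3)

87/28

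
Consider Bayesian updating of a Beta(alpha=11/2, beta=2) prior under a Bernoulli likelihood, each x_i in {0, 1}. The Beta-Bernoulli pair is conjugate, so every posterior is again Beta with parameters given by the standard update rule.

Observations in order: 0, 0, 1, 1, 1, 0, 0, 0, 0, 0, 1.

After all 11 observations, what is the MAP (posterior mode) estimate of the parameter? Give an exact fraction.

obs 1: x=0 → posterior Beta(11/2, 3)
obs 2: x=0 → posterior Beta(11/2, 4)
obs 3: x=1 → posterior Beta(13/2, 4)
obs 4: x=1 → posterior Beta(15/2, 4)
obs 5: x=1 → posterior Beta(17/2, 4)
obs 6: x=0 → posterior Beta(17/2, 5)
obs 7: x=0 → posterior Beta(17/2, 6)
obs 8: x=0 → posterior Beta(17/2, 7)
obs 9: x=0 → posterior Beta(17/2, 8)
obs 10: x=0 → posterior Beta(17/2, 9)
obs 11: x=1 → posterior Beta(19/2, 9)

17/33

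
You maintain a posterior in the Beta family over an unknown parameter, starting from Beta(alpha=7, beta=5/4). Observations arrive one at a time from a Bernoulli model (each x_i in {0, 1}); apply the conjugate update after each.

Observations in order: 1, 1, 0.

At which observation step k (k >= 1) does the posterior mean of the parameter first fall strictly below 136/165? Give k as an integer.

obs 1: x=1 → posterior Beta(8, 5/4)
obs 2: x=1 → posterior Beta(9, 5/4)
obs 3: x=0 → posterior Beta(9, 9/4)

k = 3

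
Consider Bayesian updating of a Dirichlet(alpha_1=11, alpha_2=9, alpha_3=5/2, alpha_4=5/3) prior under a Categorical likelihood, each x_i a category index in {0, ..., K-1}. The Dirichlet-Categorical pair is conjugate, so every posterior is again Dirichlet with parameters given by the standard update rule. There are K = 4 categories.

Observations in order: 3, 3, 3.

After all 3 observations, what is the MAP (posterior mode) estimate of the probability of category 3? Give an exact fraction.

22/139

obs 1: x=3 → posterior Dirichlet(11, 9, 5/2, 8/3)
obs 2: x=3 → posterior Dirichlet(11, 9, 5/2, 11/3)
obs 3: x=3 → posterior Dirichlet(11, 9, 5/2, 14/3)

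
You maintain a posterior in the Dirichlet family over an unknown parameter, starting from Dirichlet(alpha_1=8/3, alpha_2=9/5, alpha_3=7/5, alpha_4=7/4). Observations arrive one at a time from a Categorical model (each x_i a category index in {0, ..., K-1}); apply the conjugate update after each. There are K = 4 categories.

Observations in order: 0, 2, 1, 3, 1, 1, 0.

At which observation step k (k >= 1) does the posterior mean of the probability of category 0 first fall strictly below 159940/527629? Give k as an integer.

k = 5

obs 1: x=0 → posterior Dirichlet(11/3, 9/5, 7/5, 7/4)
obs 2: x=2 → posterior Dirichlet(11/3, 9/5, 12/5, 7/4)
obs 3: x=1 → posterior Dirichlet(11/3, 14/5, 12/5, 7/4)
obs 4: x=3 → posterior Dirichlet(11/3, 14/5, 12/5, 11/4)
obs 5: x=1 → posterior Dirichlet(11/3, 19/5, 12/5, 11/4)
obs 6: x=1 → posterior Dirichlet(11/3, 24/5, 12/5, 11/4)
obs 7: x=0 → posterior Dirichlet(14/3, 24/5, 12/5, 11/4)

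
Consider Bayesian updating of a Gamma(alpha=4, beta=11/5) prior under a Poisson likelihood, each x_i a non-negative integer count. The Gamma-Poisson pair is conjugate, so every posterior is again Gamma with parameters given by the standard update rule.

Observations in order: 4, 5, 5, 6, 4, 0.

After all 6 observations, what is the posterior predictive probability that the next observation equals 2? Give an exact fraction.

7301028348687874095545759439932363612076719849075/38168487873551529796947098253024349767132394815488

obs 1: x=4 → posterior Gamma(8, 16/5)
obs 2: x=5 → posterior Gamma(13, 21/5)
obs 3: x=5 → posterior Gamma(18, 26/5)
obs 4: x=6 → posterior Gamma(24, 31/5)
obs 5: x=4 → posterior Gamma(28, 36/5)
obs 6: x=0 → posterior Gamma(28, 41/5)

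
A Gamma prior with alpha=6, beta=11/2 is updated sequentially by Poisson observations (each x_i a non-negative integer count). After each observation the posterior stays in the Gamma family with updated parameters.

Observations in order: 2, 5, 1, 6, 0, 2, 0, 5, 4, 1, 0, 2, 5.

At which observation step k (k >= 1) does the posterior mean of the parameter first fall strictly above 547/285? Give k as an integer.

k = 4

obs 1: x=2 → posterior Gamma(8, 13/2)
obs 2: x=5 → posterior Gamma(13, 15/2)
obs 3: x=1 → posterior Gamma(14, 17/2)
obs 4: x=6 → posterior Gamma(20, 19/2)
obs 5: x=0 → posterior Gamma(20, 21/2)
obs 6: x=2 → posterior Gamma(22, 23/2)
obs 7: x=0 → posterior Gamma(22, 25/2)
obs 8: x=5 → posterior Gamma(27, 27/2)
obs 9: x=4 → posterior Gamma(31, 29/2)
obs 10: x=1 → posterior Gamma(32, 31/2)
obs 11: x=0 → posterior Gamma(32, 33/2)
obs 12: x=2 → posterior Gamma(34, 35/2)
obs 13: x=5 → posterior Gamma(39, 37/2)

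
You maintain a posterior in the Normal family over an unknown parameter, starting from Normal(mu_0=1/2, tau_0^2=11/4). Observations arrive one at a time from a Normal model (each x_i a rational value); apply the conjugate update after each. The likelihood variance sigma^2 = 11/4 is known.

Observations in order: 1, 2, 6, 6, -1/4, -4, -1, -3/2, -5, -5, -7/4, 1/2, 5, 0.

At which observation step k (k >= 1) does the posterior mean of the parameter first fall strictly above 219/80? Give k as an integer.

k = 4

obs 1: x=1 → posterior Normal(3/4, 11/8)
obs 2: x=2 → posterior Normal(7/6, 11/12)
obs 3: x=6 → posterior Normal(19/8, 11/16)
obs 4: x=6 → posterior Normal(31/10, 11/20)
obs 5: x=-1/4 → posterior Normal(61/24, 11/24)
obs 6: x=-4 → posterior Normal(45/28, 11/28)
obs 7: x=-1 → posterior Normal(41/32, 11/32)
obs 8: x=-3/2 → posterior Normal(35/36, 11/36)
obs 9: x=-5 → posterior Normal(3/8, 11/40)
obs 10: x=-5 → posterior Normal(-5/44, 1/4)
obs 11: x=-7/4 → posterior Normal(-1/4, 11/48)
obs 12: x=1/2 → posterior Normal(-5/26, 11/52)
obs 13: x=5 → posterior Normal(5/28, 11/56)
obs 14: x=0 → posterior Normal(1/6, 11/60)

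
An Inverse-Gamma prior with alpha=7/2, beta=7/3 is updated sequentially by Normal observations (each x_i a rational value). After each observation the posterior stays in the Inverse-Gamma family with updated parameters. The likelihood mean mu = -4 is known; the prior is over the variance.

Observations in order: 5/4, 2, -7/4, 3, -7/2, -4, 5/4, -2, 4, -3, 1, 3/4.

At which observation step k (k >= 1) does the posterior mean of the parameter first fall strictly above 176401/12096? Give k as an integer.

obs 1: x=5/4 → posterior Inverse-Gamma(4, 1547/96)
obs 2: x=2 → posterior Inverse-Gamma(9/2, 3275/96)
obs 3: x=-7/4 → posterior Inverse-Gamma(5, 1759/48)
obs 4: x=3 → posterior Inverse-Gamma(11/2, 2935/48)
obs 5: x=-7/2 → posterior Inverse-Gamma(6, 2941/48)
obs 6: x=-4 → posterior Inverse-Gamma(13/2, 2941/48)
obs 7: x=5/4 → posterior Inverse-Gamma(7, 7205/96)
obs 8: x=-2 → posterior Inverse-Gamma(15/2, 7397/96)
obs 9: x=4 → posterior Inverse-Gamma(8, 10469/96)
obs 10: x=-3 → posterior Inverse-Gamma(17/2, 10517/96)
obs 11: x=1 → posterior Inverse-Gamma(9, 11717/96)
obs 12: x=3/4 → posterior Inverse-Gamma(19/2, 400/3)

k = 9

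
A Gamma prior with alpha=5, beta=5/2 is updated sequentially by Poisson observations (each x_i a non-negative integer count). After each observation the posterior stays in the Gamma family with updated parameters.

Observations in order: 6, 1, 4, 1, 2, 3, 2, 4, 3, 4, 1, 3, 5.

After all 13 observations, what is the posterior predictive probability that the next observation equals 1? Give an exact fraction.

3334298796768686828755182348751364669989169674429817068240633205768/19576480194321471326300093618853952770545630692699187664582729951363

obs 1: x=6 → posterior Gamma(11, 7/2)
obs 2: x=1 → posterior Gamma(12, 9/2)
obs 3: x=4 → posterior Gamma(16, 11/2)
obs 4: x=1 → posterior Gamma(17, 13/2)
obs 5: x=2 → posterior Gamma(19, 15/2)
obs 6: x=3 → posterior Gamma(22, 17/2)
obs 7: x=2 → posterior Gamma(24, 19/2)
obs 8: x=4 → posterior Gamma(28, 21/2)
obs 9: x=3 → posterior Gamma(31, 23/2)
obs 10: x=4 → posterior Gamma(35, 25/2)
obs 11: x=1 → posterior Gamma(36, 27/2)
obs 12: x=3 → posterior Gamma(39, 29/2)
obs 13: x=5 → posterior Gamma(44, 31/2)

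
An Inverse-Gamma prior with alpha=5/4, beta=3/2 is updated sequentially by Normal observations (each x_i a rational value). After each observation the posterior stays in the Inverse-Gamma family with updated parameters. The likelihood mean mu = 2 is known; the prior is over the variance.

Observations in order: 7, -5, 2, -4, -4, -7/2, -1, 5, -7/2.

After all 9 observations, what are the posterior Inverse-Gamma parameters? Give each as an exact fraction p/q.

alpha=23/4, beta=455/4

obs 1: x=7 → posterior Inverse-Gamma(7/4, 14)
obs 2: x=-5 → posterior Inverse-Gamma(9/4, 77/2)
obs 3: x=2 → posterior Inverse-Gamma(11/4, 77/2)
obs 4: x=-4 → posterior Inverse-Gamma(13/4, 113/2)
obs 5: x=-4 → posterior Inverse-Gamma(15/4, 149/2)
obs 6: x=-7/2 → posterior Inverse-Gamma(17/4, 717/8)
obs 7: x=-1 → posterior Inverse-Gamma(19/4, 753/8)
obs 8: x=5 → posterior Inverse-Gamma(21/4, 789/8)
obs 9: x=-7/2 → posterior Inverse-Gamma(23/4, 455/4)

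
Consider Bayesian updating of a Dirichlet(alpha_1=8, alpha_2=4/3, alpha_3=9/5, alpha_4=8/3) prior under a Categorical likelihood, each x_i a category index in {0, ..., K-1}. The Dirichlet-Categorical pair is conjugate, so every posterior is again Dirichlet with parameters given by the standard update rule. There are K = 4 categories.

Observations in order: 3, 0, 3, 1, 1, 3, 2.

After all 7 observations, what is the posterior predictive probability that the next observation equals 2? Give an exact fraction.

obs 1: x=3 → posterior Dirichlet(8, 4/3, 9/5, 11/3)
obs 2: x=0 → posterior Dirichlet(9, 4/3, 9/5, 11/3)
obs 3: x=3 → posterior Dirichlet(9, 4/3, 9/5, 14/3)
obs 4: x=1 → posterior Dirichlet(9, 7/3, 9/5, 14/3)
obs 5: x=1 → posterior Dirichlet(9, 10/3, 9/5, 14/3)
obs 6: x=3 → posterior Dirichlet(9, 10/3, 9/5, 17/3)
obs 7: x=2 → posterior Dirichlet(9, 10/3, 14/5, 17/3)

7/52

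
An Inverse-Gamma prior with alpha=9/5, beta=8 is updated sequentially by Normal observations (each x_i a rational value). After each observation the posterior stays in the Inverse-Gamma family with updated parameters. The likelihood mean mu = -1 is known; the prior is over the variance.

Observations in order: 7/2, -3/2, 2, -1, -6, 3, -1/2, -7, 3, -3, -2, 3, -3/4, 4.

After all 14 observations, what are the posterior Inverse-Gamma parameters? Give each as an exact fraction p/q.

alpha=44/5, beta=2957/32

obs 1: x=7/2 → posterior Inverse-Gamma(23/10, 145/8)
obs 2: x=-3/2 → posterior Inverse-Gamma(14/5, 73/4)
obs 3: x=2 → posterior Inverse-Gamma(33/10, 91/4)
obs 4: x=-1 → posterior Inverse-Gamma(19/5, 91/4)
obs 5: x=-6 → posterior Inverse-Gamma(43/10, 141/4)
obs 6: x=3 → posterior Inverse-Gamma(24/5, 173/4)
obs 7: x=-1/2 → posterior Inverse-Gamma(53/10, 347/8)
obs 8: x=-7 → posterior Inverse-Gamma(29/5, 491/8)
obs 9: x=3 → posterior Inverse-Gamma(63/10, 555/8)
obs 10: x=-3 → posterior Inverse-Gamma(34/5, 571/8)
obs 11: x=-2 → posterior Inverse-Gamma(73/10, 575/8)
obs 12: x=3 → posterior Inverse-Gamma(39/5, 639/8)
obs 13: x=-3/4 → posterior Inverse-Gamma(83/10, 2557/32)
obs 14: x=4 → posterior Inverse-Gamma(44/5, 2957/32)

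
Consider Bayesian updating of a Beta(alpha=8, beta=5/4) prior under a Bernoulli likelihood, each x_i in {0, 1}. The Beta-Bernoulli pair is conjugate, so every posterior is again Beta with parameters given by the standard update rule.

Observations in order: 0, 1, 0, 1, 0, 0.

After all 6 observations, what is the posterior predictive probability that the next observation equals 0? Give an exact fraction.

21/61

obs 1: x=0 → posterior Beta(8, 9/4)
obs 2: x=1 → posterior Beta(9, 9/4)
obs 3: x=0 → posterior Beta(9, 13/4)
obs 4: x=1 → posterior Beta(10, 13/4)
obs 5: x=0 → posterior Beta(10, 17/4)
obs 6: x=0 → posterior Beta(10, 21/4)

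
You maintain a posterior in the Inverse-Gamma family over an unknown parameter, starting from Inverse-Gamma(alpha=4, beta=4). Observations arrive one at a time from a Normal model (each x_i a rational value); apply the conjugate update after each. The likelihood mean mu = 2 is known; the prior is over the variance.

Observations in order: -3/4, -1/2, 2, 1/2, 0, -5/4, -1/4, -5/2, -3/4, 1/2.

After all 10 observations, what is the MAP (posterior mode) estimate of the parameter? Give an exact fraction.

obs 1: x=-3/4 → posterior Inverse-Gamma(9/2, 249/32)
obs 2: x=-1/2 → posterior Inverse-Gamma(5, 349/32)
obs 3: x=2 → posterior Inverse-Gamma(11/2, 349/32)
obs 4: x=1/2 → posterior Inverse-Gamma(6, 385/32)
obs 5: x=0 → posterior Inverse-Gamma(13/2, 449/32)
obs 6: x=-5/4 → posterior Inverse-Gamma(7, 309/16)
obs 7: x=-1/4 → posterior Inverse-Gamma(15/2, 699/32)
obs 8: x=-5/2 → posterior Inverse-Gamma(8, 1023/32)
obs 9: x=-3/4 → posterior Inverse-Gamma(17/2, 143/4)
obs 10: x=1/2 → posterior Inverse-Gamma(9, 295/8)

59/16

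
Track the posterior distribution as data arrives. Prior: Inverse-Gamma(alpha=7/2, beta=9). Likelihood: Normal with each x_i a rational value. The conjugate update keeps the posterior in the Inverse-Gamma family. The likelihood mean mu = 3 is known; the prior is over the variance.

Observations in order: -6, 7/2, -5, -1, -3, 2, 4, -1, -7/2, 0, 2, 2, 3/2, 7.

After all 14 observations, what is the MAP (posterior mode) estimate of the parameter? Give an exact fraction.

obs 1: x=-6 → posterior Inverse-Gamma(4, 99/2)
obs 2: x=7/2 → posterior Inverse-Gamma(9/2, 397/8)
obs 3: x=-5 → posterior Inverse-Gamma(5, 653/8)
obs 4: x=-1 → posterior Inverse-Gamma(11/2, 717/8)
obs 5: x=-3 → posterior Inverse-Gamma(6, 861/8)
obs 6: x=2 → posterior Inverse-Gamma(13/2, 865/8)
obs 7: x=4 → posterior Inverse-Gamma(7, 869/8)
obs 8: x=-1 → posterior Inverse-Gamma(15/2, 933/8)
obs 9: x=-7/2 → posterior Inverse-Gamma(8, 551/4)
obs 10: x=0 → posterior Inverse-Gamma(17/2, 569/4)
obs 11: x=2 → posterior Inverse-Gamma(9, 571/4)
obs 12: x=2 → posterior Inverse-Gamma(19/2, 573/4)
obs 13: x=3/2 → posterior Inverse-Gamma(10, 1155/8)
obs 14: x=7 → posterior Inverse-Gamma(21/2, 1219/8)

53/4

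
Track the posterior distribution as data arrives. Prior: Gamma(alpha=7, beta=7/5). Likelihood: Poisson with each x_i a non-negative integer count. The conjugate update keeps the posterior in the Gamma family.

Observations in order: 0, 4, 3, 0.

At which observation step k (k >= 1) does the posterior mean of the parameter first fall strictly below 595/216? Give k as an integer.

k = 4

obs 1: x=0 → posterior Gamma(7, 12/5)
obs 2: x=4 → posterior Gamma(11, 17/5)
obs 3: x=3 → posterior Gamma(14, 22/5)
obs 4: x=0 → posterior Gamma(14, 27/5)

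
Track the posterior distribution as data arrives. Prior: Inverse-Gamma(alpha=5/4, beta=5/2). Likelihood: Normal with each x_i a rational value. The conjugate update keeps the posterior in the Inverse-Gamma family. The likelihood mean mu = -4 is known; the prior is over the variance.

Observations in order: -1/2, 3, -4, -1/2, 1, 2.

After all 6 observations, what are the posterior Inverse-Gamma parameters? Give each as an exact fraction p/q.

obs 1: x=-1/2 → posterior Inverse-Gamma(7/4, 69/8)
obs 2: x=3 → posterior Inverse-Gamma(9/4, 265/8)
obs 3: x=-4 → posterior Inverse-Gamma(11/4, 265/8)
obs 4: x=-1/2 → posterior Inverse-Gamma(13/4, 157/4)
obs 5: x=1 → posterior Inverse-Gamma(15/4, 207/4)
obs 6: x=2 → posterior Inverse-Gamma(17/4, 279/4)

alpha=17/4, beta=279/4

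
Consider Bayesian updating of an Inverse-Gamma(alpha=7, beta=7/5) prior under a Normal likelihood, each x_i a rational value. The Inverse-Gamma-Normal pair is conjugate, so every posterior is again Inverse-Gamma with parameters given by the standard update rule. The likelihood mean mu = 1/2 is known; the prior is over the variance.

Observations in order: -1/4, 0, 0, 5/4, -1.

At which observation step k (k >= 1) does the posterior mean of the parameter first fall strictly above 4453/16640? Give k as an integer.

obs 1: x=-1/4 → posterior Inverse-Gamma(15/2, 269/160)
obs 2: x=0 → posterior Inverse-Gamma(8, 289/160)
obs 3: x=0 → posterior Inverse-Gamma(17/2, 309/160)
obs 4: x=5/4 → posterior Inverse-Gamma(9, 177/80)
obs 5: x=-1 → posterior Inverse-Gamma(19/2, 267/80)

k = 4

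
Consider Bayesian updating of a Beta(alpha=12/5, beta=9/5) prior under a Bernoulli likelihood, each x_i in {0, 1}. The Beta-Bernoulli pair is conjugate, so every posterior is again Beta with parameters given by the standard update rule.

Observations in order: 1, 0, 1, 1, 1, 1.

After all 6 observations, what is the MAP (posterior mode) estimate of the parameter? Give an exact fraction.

32/41

obs 1: x=1 → posterior Beta(17/5, 9/5)
obs 2: x=0 → posterior Beta(17/5, 14/5)
obs 3: x=1 → posterior Beta(22/5, 14/5)
obs 4: x=1 → posterior Beta(27/5, 14/5)
obs 5: x=1 → posterior Beta(32/5, 14/5)
obs 6: x=1 → posterior Beta(37/5, 14/5)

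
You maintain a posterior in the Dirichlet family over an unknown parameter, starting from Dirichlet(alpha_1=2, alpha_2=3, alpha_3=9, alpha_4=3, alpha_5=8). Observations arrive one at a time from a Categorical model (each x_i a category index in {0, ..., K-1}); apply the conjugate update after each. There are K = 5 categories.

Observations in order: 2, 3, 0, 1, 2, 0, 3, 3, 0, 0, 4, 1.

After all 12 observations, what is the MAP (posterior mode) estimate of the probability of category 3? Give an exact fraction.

5/32

obs 1: x=2 → posterior Dirichlet(2, 3, 10, 3, 8)
obs 2: x=3 → posterior Dirichlet(2, 3, 10, 4, 8)
obs 3: x=0 → posterior Dirichlet(3, 3, 10, 4, 8)
obs 4: x=1 → posterior Dirichlet(3, 4, 10, 4, 8)
obs 5: x=2 → posterior Dirichlet(3, 4, 11, 4, 8)
obs 6: x=0 → posterior Dirichlet(4, 4, 11, 4, 8)
obs 7: x=3 → posterior Dirichlet(4, 4, 11, 5, 8)
obs 8: x=3 → posterior Dirichlet(4, 4, 11, 6, 8)
obs 9: x=0 → posterior Dirichlet(5, 4, 11, 6, 8)
obs 10: x=0 → posterior Dirichlet(6, 4, 11, 6, 8)
obs 11: x=4 → posterior Dirichlet(6, 4, 11, 6, 9)
obs 12: x=1 → posterior Dirichlet(6, 5, 11, 6, 9)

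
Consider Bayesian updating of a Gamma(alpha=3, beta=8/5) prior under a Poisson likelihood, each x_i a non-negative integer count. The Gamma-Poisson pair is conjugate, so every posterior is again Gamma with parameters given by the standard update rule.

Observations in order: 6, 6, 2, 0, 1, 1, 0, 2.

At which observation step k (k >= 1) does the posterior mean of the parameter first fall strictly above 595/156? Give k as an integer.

k = 2

obs 1: x=6 → posterior Gamma(9, 13/5)
obs 2: x=6 → posterior Gamma(15, 18/5)
obs 3: x=2 → posterior Gamma(17, 23/5)
obs 4: x=0 → posterior Gamma(17, 28/5)
obs 5: x=1 → posterior Gamma(18, 33/5)
obs 6: x=1 → posterior Gamma(19, 38/5)
obs 7: x=0 → posterior Gamma(19, 43/5)
obs 8: x=2 → posterior Gamma(21, 48/5)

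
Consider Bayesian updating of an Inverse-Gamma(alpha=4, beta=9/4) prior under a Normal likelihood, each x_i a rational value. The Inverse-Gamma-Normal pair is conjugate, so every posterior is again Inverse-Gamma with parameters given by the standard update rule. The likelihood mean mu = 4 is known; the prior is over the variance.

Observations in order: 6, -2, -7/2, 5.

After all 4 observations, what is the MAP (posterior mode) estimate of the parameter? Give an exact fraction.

407/56

obs 1: x=6 → posterior Inverse-Gamma(9/2, 17/4)
obs 2: x=-2 → posterior Inverse-Gamma(5, 89/4)
obs 3: x=-7/2 → posterior Inverse-Gamma(11/2, 403/8)
obs 4: x=5 → posterior Inverse-Gamma(6, 407/8)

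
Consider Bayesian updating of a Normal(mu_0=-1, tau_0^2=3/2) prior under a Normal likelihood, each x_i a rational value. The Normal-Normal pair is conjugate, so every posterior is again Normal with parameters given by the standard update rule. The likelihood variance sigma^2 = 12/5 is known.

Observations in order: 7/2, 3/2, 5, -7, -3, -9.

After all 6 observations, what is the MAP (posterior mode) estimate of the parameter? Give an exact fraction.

obs 1: x=7/2 → posterior Normal(19/26, 12/13)
obs 2: x=3/2 → posterior Normal(17/18, 2/3)
obs 3: x=5 → posterior Normal(42/23, 12/23)
obs 4: x=-7 → posterior Normal(1/4, 3/7)
obs 5: x=-3 → posterior Normal(-8/33, 4/11)
obs 6: x=-9 → posterior Normal(-53/38, 6/19)

-53/38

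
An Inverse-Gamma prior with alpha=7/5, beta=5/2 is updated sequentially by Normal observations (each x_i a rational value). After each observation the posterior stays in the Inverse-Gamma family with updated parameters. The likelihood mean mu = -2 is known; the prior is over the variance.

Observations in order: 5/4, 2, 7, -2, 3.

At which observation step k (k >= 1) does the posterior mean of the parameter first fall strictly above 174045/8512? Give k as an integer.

obs 1: x=5/4 → posterior Inverse-Gamma(19/10, 249/32)
obs 2: x=2 → posterior Inverse-Gamma(12/5, 505/32)
obs 3: x=7 → posterior Inverse-Gamma(29/10, 1801/32)
obs 4: x=-2 → posterior Inverse-Gamma(17/5, 1801/32)
obs 5: x=3 → posterior Inverse-Gamma(39/10, 2201/32)

k = 3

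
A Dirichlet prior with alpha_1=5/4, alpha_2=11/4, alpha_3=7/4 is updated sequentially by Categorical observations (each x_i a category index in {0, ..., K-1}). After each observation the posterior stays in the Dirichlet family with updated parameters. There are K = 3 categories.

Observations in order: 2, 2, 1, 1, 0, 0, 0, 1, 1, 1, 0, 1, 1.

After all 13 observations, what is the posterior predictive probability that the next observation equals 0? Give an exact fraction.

obs 1: x=2 → posterior Dirichlet(5/4, 11/4, 11/4)
obs 2: x=2 → posterior Dirichlet(5/4, 11/4, 15/4)
obs 3: x=1 → posterior Dirichlet(5/4, 15/4, 15/4)
obs 4: x=1 → posterior Dirichlet(5/4, 19/4, 15/4)
obs 5: x=0 → posterior Dirichlet(9/4, 19/4, 15/4)
obs 6: x=0 → posterior Dirichlet(13/4, 19/4, 15/4)
obs 7: x=0 → posterior Dirichlet(17/4, 19/4, 15/4)
obs 8: x=1 → posterior Dirichlet(17/4, 23/4, 15/4)
obs 9: x=1 → posterior Dirichlet(17/4, 27/4, 15/4)
obs 10: x=1 → posterior Dirichlet(17/4, 31/4, 15/4)
obs 11: x=0 → posterior Dirichlet(21/4, 31/4, 15/4)
obs 12: x=1 → posterior Dirichlet(21/4, 35/4, 15/4)
obs 13: x=1 → posterior Dirichlet(21/4, 39/4, 15/4)

7/25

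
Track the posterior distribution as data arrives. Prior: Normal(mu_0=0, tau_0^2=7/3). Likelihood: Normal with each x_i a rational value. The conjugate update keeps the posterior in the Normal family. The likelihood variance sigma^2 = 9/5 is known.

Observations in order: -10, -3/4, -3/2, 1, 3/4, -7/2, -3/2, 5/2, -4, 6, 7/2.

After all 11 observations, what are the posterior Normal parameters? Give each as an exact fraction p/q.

obs 1: x=-10 → posterior Normal(-175/31, 63/62)
obs 2: x=-3/4 → posterior Normal(-1505/388, 63/97)
obs 3: x=-3/2 → posterior Normal(-1715/528, 21/44)
obs 4: x=1 → posterior Normal(-1575/668, 63/167)
obs 5: x=3/4 → posterior Normal(-735/404, 63/202)
obs 6: x=-7/2 → posterior Normal(-490/237, 21/79)
obs 7: x=-3/2 → posterior Normal(-1085/544, 63/272)
obs 8: x=5/2 → posterior Normal(-455/307, 63/307)
obs 9: x=-4 → posterior Normal(-595/342, 7/38)
obs 10: x=6 → posterior Normal(-385/377, 63/377)
obs 11: x=7/2 → posterior Normal(-525/824, 63/412)

mu_0=-525/824, tau_0^2=63/412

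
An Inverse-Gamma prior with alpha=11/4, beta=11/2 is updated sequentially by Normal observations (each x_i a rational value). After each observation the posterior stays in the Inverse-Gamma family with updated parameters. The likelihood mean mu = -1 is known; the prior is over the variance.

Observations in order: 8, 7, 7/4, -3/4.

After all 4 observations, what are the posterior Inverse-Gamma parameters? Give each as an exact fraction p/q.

obs 1: x=8 → posterior Inverse-Gamma(13/4, 46)
obs 2: x=7 → posterior Inverse-Gamma(15/4, 78)
obs 3: x=7/4 → posterior Inverse-Gamma(17/4, 2617/32)
obs 4: x=-3/4 → posterior Inverse-Gamma(19/4, 1309/16)

alpha=19/4, beta=1309/16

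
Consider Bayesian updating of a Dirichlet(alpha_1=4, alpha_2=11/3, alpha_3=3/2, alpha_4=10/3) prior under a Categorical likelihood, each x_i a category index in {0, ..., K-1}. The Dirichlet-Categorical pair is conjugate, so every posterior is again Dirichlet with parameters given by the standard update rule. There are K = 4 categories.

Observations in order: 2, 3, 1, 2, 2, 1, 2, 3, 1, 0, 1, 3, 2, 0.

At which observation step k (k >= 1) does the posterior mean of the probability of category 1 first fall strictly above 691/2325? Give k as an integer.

obs 1: x=2 → posterior Dirichlet(4, 11/3, 5/2, 10/3)
obs 2: x=3 → posterior Dirichlet(4, 11/3, 5/2, 13/3)
obs 3: x=1 → posterior Dirichlet(4, 14/3, 5/2, 13/3)
obs 4: x=2 → posterior Dirichlet(4, 14/3, 7/2, 13/3)
obs 5: x=2 → posterior Dirichlet(4, 14/3, 9/2, 13/3)
obs 6: x=1 → posterior Dirichlet(4, 17/3, 9/2, 13/3)
obs 7: x=2 → posterior Dirichlet(4, 17/3, 11/2, 13/3)
obs 8: x=3 → posterior Dirichlet(4, 17/3, 11/2, 16/3)
obs 9: x=1 → posterior Dirichlet(4, 20/3, 11/2, 16/3)
obs 10: x=0 → posterior Dirichlet(5, 20/3, 11/2, 16/3)
obs 11: x=1 → posterior Dirichlet(5, 23/3, 11/2, 16/3)
obs 12: x=3 → posterior Dirichlet(5, 23/3, 11/2, 19/3)
obs 13: x=2 → posterior Dirichlet(5, 23/3, 13/2, 19/3)
obs 14: x=0 → posterior Dirichlet(6, 23/3, 13/2, 19/3)

k = 3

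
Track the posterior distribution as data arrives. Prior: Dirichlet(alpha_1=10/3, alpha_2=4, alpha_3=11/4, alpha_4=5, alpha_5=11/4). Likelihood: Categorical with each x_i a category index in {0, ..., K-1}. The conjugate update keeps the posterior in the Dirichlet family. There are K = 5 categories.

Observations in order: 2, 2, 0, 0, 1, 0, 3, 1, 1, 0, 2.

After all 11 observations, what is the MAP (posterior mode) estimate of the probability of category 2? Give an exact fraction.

obs 1: x=2 → posterior Dirichlet(10/3, 4, 15/4, 5, 11/4)
obs 2: x=2 → posterior Dirichlet(10/3, 4, 19/4, 5, 11/4)
obs 3: x=0 → posterior Dirichlet(13/3, 4, 19/4, 5, 11/4)
obs 4: x=0 → posterior Dirichlet(16/3, 4, 19/4, 5, 11/4)
obs 5: x=1 → posterior Dirichlet(16/3, 5, 19/4, 5, 11/4)
obs 6: x=0 → posterior Dirichlet(19/3, 5, 19/4, 5, 11/4)
obs 7: x=3 → posterior Dirichlet(19/3, 5, 19/4, 6, 11/4)
obs 8: x=1 → posterior Dirichlet(19/3, 6, 19/4, 6, 11/4)
obs 9: x=1 → posterior Dirichlet(19/3, 7, 19/4, 6, 11/4)
obs 10: x=0 → posterior Dirichlet(22/3, 7, 19/4, 6, 11/4)
obs 11: x=2 → posterior Dirichlet(22/3, 7, 23/4, 6, 11/4)

57/286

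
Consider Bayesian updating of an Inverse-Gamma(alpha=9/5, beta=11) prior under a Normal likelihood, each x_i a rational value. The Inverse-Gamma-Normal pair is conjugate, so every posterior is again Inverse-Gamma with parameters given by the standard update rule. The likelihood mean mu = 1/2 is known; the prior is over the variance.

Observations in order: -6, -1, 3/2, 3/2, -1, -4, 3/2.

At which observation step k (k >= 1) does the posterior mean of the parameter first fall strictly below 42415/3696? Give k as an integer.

obs 1: x=-6 → posterior Inverse-Gamma(23/10, 257/8)
obs 2: x=-1 → posterior Inverse-Gamma(14/5, 133/4)
obs 3: x=3/2 → posterior Inverse-Gamma(33/10, 135/4)
obs 4: x=3/2 → posterior Inverse-Gamma(19/5, 137/4)
obs 5: x=-1 → posterior Inverse-Gamma(43/10, 283/8)
obs 6: x=-4 → posterior Inverse-Gamma(24/5, 91/2)
obs 7: x=3/2 → posterior Inverse-Gamma(53/10, 46)

k = 5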